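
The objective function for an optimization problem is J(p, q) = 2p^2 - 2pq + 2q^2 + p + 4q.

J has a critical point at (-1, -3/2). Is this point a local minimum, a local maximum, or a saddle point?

The Hessian of J is constant: H = [[4, -2], [-2, 4]].
det(H) = 4·4 − (-2)² = 12.
det(H) > 0 and tr(H) = 8 > 0, so H is positive definite and the point is a local minimum.

local minimum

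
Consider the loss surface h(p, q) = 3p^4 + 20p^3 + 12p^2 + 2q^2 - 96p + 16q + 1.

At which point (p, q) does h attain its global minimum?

h(p,q) separates as A(p) + B(q) + 1, so its minimum is min A + min B + 1.
A'(p) = 12(p - 1)(p + 2)(p + 4) vanishes at p ∈ {-4, -2, 1}; B'(q) = 4q + 16 vanishes at q ∈ {-4}.
Local minima of A (where A''>0): A(-4)=64, A(1)=-61. Local minima of B: B(-4)=-32.
So the global minimum of h is A(1) + B(-4) + 1 = -61 − 32 + 1 = -92, attained at (1, -4).

(1, -4)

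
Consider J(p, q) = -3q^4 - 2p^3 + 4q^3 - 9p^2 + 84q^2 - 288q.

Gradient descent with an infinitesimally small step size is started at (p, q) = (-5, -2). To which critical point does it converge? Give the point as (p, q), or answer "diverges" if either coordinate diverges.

J is separable, so gradient descent decouples: p follows -∂J/∂p, q follows -∂J/∂q.
∂J/∂p = -6p(p + 3); at p=-5 this is -60, so p increases.
∂J/∂q = -12(q - 3)(q - 2)(q + 4); at q=-2 this is -480, so q increases.
p converges to its nearest critical value -3 (a local min of the p-part); q converges to 2. The iterate converges to (-3, 2).

(-3, 2)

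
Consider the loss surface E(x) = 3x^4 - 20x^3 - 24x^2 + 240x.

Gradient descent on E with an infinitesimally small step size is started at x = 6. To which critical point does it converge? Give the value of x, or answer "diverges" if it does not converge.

E'(x) = 12(x - 5)(x - 2)(x + 2), so E'(6) = 384.
Gradient descent moves in the -E' direction, i.e. x is decreasing.
The nearest critical point in that direction is x = 5, where E'' = 252 > 0 (a local minimum). The iterate converges there.

5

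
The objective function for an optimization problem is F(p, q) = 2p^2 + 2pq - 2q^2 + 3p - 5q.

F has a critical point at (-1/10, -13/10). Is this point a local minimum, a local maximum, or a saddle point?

The Hessian of F is constant: H = [[4, 2], [2, -4]].
det(H) = 4·(-4) − 2² = -20.
Since det(H) < 0, H is indefinite and the critical point is a saddle point.

saddle point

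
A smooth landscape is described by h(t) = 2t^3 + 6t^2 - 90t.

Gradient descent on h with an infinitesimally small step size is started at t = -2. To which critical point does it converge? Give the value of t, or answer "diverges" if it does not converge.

3

h'(t) = 6(t - 3)(t + 5), so h'(-2) = -90.
Gradient descent moves in the -h' direction, i.e. t is increasing.
The nearest critical point in that direction is t = 3, where h'' = 48 > 0 (a local minimum). The iterate converges there.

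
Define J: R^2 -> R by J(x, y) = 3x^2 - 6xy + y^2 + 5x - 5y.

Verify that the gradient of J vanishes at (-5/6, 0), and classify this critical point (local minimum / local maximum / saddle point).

saddle point

∇J = (6x - 6y + 5, -6x + 2y - 5); substituting (-5/6, 0) gives ∇J = (0, 0), so (-5/6, 0) is indeed a critical point.
The Hessian of J is constant: H = [[6, -6], [-6, 2]].
det(H) = 6·2 − (-6)² = -24.
Since det(H) < 0, H is indefinite and the critical point is a saddle point.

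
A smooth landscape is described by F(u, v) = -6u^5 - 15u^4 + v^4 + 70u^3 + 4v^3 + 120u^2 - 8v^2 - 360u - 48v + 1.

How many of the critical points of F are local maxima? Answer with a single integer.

2

F separates as a function of u plus a function of v, so ∇F=0 decouples.
∂F/∂u = -30(u - 2)(u - 1)(u + 2)(u + 3) = 0 at u ∈ {-3, -2, 1, 2}; ∂F/∂v = 4(v - 2)(v + 2)(v + 3) = 0 at v ∈ {-3, -2, 2}.
The Hessian is diagonal: diag(F_uu, F_vv). Second derivatives: F_uu(-3)=600, F_uu(-2)=-360, F_uu(1)=360, F_uu(2)=-600; F_vv(-3)=20, F_vv(-2)=-16, F_vv(2)=80.
Local maxima occur where both diagonal entries negative: (-2, -2), (2, -2). Count: 2.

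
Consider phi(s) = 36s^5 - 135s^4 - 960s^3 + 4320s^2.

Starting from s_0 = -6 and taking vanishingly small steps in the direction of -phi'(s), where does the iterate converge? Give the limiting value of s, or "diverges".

phi'(s) = 180s(s - 4)(s - 3)(s + 4), so phi'(-6) = 194400.
Gradient descent moves in the -phi' direction, i.e. s is decreasing.
There is no critical point below s=-6, and phi' keeps the same sign, so the iterate runs off to −∞.

diverges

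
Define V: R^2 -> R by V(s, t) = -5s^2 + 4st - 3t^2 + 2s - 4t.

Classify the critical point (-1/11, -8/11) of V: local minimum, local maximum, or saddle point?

The Hessian of V is constant: H = [[-10, 4], [4, -6]].
det(H) = (-10)·(-6) − 4² = 44.
det(H) > 0 and tr(H) = -16 < 0, so H is negative definite and the point is a local maximum.

local maximum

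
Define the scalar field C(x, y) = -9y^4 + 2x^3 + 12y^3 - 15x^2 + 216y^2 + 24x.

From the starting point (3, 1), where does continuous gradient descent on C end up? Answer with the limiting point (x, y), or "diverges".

(4, 0)

C is separable, so gradient descent decouples: x follows -∂C/∂x, y follows -∂C/∂y.
∂C/∂x = 6(x - 4)(x - 1); at x=3 this is -12, so x increases.
∂C/∂y = -36y(y - 4)(y + 3); at y=1 this is 432, so y decreases.
x converges to its nearest critical value 4 (a local min of the x-part); y converges to 0. The iterate converges to (4, 0).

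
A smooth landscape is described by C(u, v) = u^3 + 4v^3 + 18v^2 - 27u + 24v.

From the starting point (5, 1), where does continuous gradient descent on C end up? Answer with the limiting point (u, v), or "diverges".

C is separable, so gradient descent decouples: u follows -∂C/∂u, v follows -∂C/∂v.
∂C/∂u = 3(u - 3)(u + 3); at u=5 this is 48, so u decreases.
∂C/∂v = 12(v + 1)(v + 2); at v=1 this is 72, so v decreases.
u converges to its nearest critical value 3 (a local min of the u-part); v converges to -1. The iterate converges to (3, -1).

(3, -1)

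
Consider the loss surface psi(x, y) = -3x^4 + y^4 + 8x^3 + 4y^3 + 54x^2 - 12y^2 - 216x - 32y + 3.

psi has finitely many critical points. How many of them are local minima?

2

psi separates as a function of x plus a function of y, so ∇psi=0 decouples.
∂psi/∂x = -12(x - 3)(x - 2)(x + 3) = 0 at x ∈ {-3, 2, 3}; ∂psi/∂y = 4(y - 2)(y + 1)(y + 4) = 0 at y ∈ {-4, -1, 2}.
The Hessian is diagonal: diag(psi_xx, psi_yy). Second derivatives: psi_xx(-3)=-360, psi_xx(2)=60, psi_xx(3)=-72; psi_yy(-4)=72, psi_yy(-1)=-36, psi_yy(2)=72.
Local minima occur where both diagonal entries positive: (2, -4), (2, 2). Count: 2.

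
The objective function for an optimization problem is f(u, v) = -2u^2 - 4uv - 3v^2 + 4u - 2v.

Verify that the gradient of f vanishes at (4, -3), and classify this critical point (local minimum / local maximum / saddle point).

∇f = (-4u - 4v + 4, -4u - 6v - 2); substituting (4, -3) gives ∇f = (0, 0), so (4, -3) is indeed a critical point.
The Hessian of f is constant: H = [[-4, -4], [-4, -6]].
det(H) = (-4)·(-6) − (-4)² = 8.
det(H) > 0 and tr(H) = -10 < 0, so H is negative definite and the point is a local maximum.

local maximum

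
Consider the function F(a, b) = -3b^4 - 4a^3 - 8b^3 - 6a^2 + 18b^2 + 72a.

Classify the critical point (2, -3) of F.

local maximum

The mixed partial ∂²F/∂a∂b is 0, so the Hessian at any point is diag(F_aa, F_bb) = diag(-12(2a + 1), 12(-3b^2 - 4b + 3)).
At (2, -3): H = diag(-60, -144).
Both eigenvalues are negative, so H is negative definite: a local maximum.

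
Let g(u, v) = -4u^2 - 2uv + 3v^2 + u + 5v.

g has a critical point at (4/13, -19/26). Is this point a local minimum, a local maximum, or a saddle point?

The Hessian of g is constant: H = [[-8, -2], [-2, 6]].
det(H) = (-8)·6 − (-2)² = -52.
Since det(H) < 0, H is indefinite and the critical point is a saddle point.

saddle point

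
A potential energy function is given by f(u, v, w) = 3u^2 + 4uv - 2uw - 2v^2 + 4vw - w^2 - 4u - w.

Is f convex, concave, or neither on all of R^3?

f is quadratic, so its Hessian is the constant matrix H = [[6, 4, -2], [4, -4, 4], [-2, 4, -2]].
Leading principal minors: 6, -40, -64.
Neither pattern holds ⇒ H is indefinite ⇒ neither convex nor concave.

neither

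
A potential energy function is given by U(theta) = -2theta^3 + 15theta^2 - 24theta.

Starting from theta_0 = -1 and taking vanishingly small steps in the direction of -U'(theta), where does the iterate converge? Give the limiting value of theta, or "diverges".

1

U'(theta) = -6(theta - 4)(theta - 1), so U'(-1) = -60.
Gradient descent moves in the -U' direction, i.e. theta is increasing.
The nearest critical point in that direction is theta = 1, where U'' = 18 > 0 (a local minimum). The iterate converges there.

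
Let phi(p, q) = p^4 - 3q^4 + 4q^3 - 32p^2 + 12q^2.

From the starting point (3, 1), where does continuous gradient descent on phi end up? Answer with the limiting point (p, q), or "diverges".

(4, 0)

phi is separable, so gradient descent decouples: p follows -∂phi/∂p, q follows -∂phi/∂q.
∂phi/∂p = 4p(p - 4)(p + 4); at p=3 this is -84, so p increases.
∂phi/∂q = -12q(q - 2)(q + 1); at q=1 this is 24, so q decreases.
p converges to its nearest critical value 4 (a local min of the p-part); q converges to 0. The iterate converges to (4, 0).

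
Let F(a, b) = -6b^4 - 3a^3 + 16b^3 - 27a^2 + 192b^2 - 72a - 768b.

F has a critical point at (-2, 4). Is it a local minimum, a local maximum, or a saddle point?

local maximum

The mixed partial ∂²F/∂a∂b is 0, so the Hessian at any point is diag(F_aa, F_bb) = diag(-18(a + 3), 24(-3b^2 + 4b + 16)).
At (-2, 4): H = diag(-18, -384).
Both eigenvalues are negative, so H is negative definite: a local maximum.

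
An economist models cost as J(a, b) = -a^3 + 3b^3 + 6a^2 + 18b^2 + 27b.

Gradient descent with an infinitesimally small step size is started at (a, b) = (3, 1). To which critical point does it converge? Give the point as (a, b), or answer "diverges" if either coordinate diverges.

J is separable, so gradient descent decouples: a follows -∂J/∂a, b follows -∂J/∂b.
∂J/∂a = -3a(a - 4); at a=3 this is 9, so a decreases.
∂J/∂b = 9(b + 1)(b + 3); at b=1 this is 72, so b decreases.
a converges to its nearest critical value 0 (a local min of the a-part); b converges to -1. The iterate converges to (0, -1).

(0, -1)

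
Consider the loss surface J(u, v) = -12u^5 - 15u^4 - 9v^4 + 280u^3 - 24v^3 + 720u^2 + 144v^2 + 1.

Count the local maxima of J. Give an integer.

J separates as a function of u plus a function of v, so ∇J=0 decouples.
∂J/∂u = -60u(u - 4)(u + 2)(u + 3) = 0 at u ∈ {-3, -2, 0, 4}; ∂J/∂v = -36v(v - 2)(v + 4) = 0 at v ∈ {-4, 0, 2}.
The Hessian is diagonal: diag(J_uu, J_vv). Second derivatives: J_uu(-3)=1260, J_uu(-2)=-720, J_uu(0)=1440, J_uu(4)=-10080; J_vv(-4)=-864, J_vv(0)=288, J_vv(2)=-432.
Local maxima occur where both diagonal entries negative: (-2, -4), (-2, 2), (4, -4), (4, 2). Count: 4.

4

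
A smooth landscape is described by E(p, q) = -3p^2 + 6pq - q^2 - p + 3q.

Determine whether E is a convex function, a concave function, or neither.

E is quadratic, so its Hessian is the constant matrix H = [[-6, 6], [6, -2]].
det(H) = -24, tr(H) = -8.
det(H) < 0, so H is indefinite: neither convex nor concave.

neither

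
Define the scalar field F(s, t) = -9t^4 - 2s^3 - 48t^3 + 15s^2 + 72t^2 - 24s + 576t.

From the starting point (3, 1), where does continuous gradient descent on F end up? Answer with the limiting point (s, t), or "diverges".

F is separable, so gradient descent decouples: s follows -∂F/∂s, t follows -∂F/∂t.
∂F/∂s = -6(s - 4)(s - 1); at s=3 this is 12, so s decreases.
∂F/∂t = -36(t - 2)(t + 2)(t + 4); at t=1 this is 540, so t decreases.
s converges to its nearest critical value 1 (a local min of the s-part); t converges to -2. The iterate converges to (1, -2).

(1, -2)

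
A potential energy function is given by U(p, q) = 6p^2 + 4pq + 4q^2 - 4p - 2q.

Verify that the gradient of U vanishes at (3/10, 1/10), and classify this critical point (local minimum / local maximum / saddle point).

∇U = (12p + 4q - 4, 4p + 8q - 2); substituting (3/10, 1/10) gives ∇U = (0, 0), so (3/10, 1/10) is indeed a critical point.
The Hessian of U is constant: H = [[12, 4], [4, 8]].
det(H) = 12·8 − 4² = 80.
det(H) > 0 and tr(H) = 20 > 0, so H is positive definite and the point is a local minimum.

local minimum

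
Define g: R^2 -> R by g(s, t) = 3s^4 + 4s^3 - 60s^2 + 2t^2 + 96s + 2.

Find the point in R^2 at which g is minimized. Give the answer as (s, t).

g(s,t) separates as P(s) + Q(t) + 2, so its minimum is min P + min Q + 2.
P'(s) = 12(s - 2)(s - 1)(s + 4) vanishes at s ∈ {-4, 1, 2}; Q'(t) = 4t vanishes at t ∈ {0}.
Local minima of P (where P''>0): P(-4)=-832, P(2)=32. Local minima of Q: Q(0)=0.
So the global minimum of g is P(-4) + Q(0) + 2 = -832 + 0 + 2 = -830, attained at (-4, 0).

(-4, 0)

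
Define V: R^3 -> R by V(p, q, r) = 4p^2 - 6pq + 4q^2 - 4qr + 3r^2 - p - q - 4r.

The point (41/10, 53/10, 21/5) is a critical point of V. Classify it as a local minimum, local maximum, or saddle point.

The Hessian is constant: H = [[8, -6, 0], [-6, 8, -4], [0, -4, 6]].
Leading principal minors: Δ₁ = 8, Δ₂ = 28, Δ₃ = 40.
All leading minors are positive, so H is positive definite: a local minimum.

local minimum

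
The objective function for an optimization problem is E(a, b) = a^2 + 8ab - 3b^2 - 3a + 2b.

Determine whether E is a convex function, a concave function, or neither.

E is quadratic, so its Hessian is the constant matrix H = [[2, 8], [8, -6]].
det(H) = -76, tr(H) = -4.
det(H) < 0, so H is indefinite: neither convex nor concave.

neither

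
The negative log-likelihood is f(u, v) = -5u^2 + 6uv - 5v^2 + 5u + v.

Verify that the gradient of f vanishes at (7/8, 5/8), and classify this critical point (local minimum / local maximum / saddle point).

∇f = (-10u + 6v + 5, 6u - 10v + 1); substituting (7/8, 5/8) gives ∇f = (0, 0), so (7/8, 5/8) is indeed a critical point.
The Hessian of f is constant: H = [[-10, 6], [6, -10]].
det(H) = (-10)·(-10) − 6² = 64.
det(H) > 0 and tr(H) = -20 < 0, so H is negative definite and the point is a local maximum.

local maximum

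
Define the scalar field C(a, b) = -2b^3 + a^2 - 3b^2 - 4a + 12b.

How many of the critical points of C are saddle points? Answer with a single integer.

1

C separates as a function of a plus a function of b, so ∇C=0 decouples.
∂C/∂a = 2(a - 2) = 0 at a ∈ {2}; ∂C/∂b = -6(b - 1)(b + 2) = 0 at b ∈ {-2, 1}.
The Hessian is diagonal: diag(C_aa, C_bb). Second derivatives: C_aa(2)=2; C_bb(-2)=18, C_bb(1)=-18.
Saddle points occur where the two diagonal entries have opposite signs: (2, 1). Count: 1.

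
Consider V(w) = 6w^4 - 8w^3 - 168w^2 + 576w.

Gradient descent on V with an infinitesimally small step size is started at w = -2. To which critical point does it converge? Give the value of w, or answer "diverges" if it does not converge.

-4

V'(w) = 24(w - 3)(w - 2)(w + 4), so V'(-2) = 960.
Gradient descent moves in the -V' direction, i.e. w is decreasing.
The nearest critical point in that direction is w = -4, where V'' = 1008 > 0 (a local minimum). The iterate converges there.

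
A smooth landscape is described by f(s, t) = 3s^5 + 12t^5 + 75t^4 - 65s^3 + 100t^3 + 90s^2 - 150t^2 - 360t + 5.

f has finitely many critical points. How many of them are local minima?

f separates as a function of s plus a function of t, so ∇f=0 decouples.
∂f/∂s = 15s(s - 3)(s - 1)(s + 4) = 0 at s ∈ {-4, 0, 1, 3}; ∂f/∂t = 60(t - 1)(t + 1)(t + 2)(t + 3) = 0 at t ∈ {-3, -2, -1, 1}.
The Hessian is diagonal: diag(f_ss, f_tt). Second derivatives: f_ss(-4)=-2100, f_ss(0)=180, f_ss(1)=-150, f_ss(3)=630; f_tt(-3)=-480, f_tt(-2)=180, f_tt(-1)=-240, f_tt(1)=1440.
Local minima occur where both diagonal entries positive: (0, -2), (0, 1), (3, -2), (3, 1). Count: 4.

4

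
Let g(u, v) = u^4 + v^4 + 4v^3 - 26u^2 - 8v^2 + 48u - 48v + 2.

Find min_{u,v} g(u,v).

-430

g(u,v) separates as P(u) + Q(v) + 2, so its minimum is min P + min Q + 2.
P'(u) = 4(u - 3)(u - 1)(u + 4) vanishes at u ∈ {-4, 1, 3}; Q'(v) = 4(v - 2)(v + 2)(v + 3) vanishes at v ∈ {-3, -2, 2}.
Local minima of P (where P''>0): P(-4)=-352, P(3)=-9. Local minima of Q: Q(-3)=45, Q(2)=-80.
So the global minimum of g is P(-4) + Q(2) + 2 = -352 − 80 + 2 = -430, attained at (-4, 2).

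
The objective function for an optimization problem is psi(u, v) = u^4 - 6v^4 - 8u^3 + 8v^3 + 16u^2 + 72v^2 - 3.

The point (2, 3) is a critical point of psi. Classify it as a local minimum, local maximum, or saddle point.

local maximum

The mixed partial ∂²psi/∂u∂v is 0, so the Hessian at any point is diag(psi_uu, psi_vv) = diag(4(3u^2 - 12u + 8), 24(-3v^2 + 2v + 6)).
At (2, 3): H = diag(-16, -360).
Both eigenvalues are negative, so H is negative definite: a local maximum.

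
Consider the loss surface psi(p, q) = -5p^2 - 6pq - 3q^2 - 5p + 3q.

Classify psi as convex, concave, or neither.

concave

psi is quadratic, so its Hessian is the constant matrix H = [[-10, -6], [-6, -6]].
det(H) = 24, tr(H) = -16.
det(H) > 0 and tr(H) < 0, so H is negative definite everywhere: concave.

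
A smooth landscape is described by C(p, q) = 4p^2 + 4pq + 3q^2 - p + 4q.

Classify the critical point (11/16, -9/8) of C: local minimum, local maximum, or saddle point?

local minimum

The Hessian of C is constant: H = [[8, 4], [4, 6]].
det(H) = 8·6 − 4² = 32.
det(H) > 0 and tr(H) = 14 > 0, so H is positive definite and the point is a local minimum.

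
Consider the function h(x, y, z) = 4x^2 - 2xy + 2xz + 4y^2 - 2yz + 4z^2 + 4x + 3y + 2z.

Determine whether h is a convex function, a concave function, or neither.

h is quadratic, so its Hessian is the constant matrix H = [[8, -2, 2], [-2, 8, -2], [2, -2, 8]].
Leading principal minors: 8, 60, 432.
All positive ⇒ H ≻ 0 ⇒ convex.

convex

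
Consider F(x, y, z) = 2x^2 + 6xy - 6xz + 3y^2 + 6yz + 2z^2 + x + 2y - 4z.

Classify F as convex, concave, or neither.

F is quadratic, so its Hessian is the constant matrix H = [[4, 6, -6], [6, 6, 6], [-6, 6, 4]].
Leading principal minors: 4, -12, -840.
Neither pattern holds ⇒ H is indefinite ⇒ neither convex nor concave.

neither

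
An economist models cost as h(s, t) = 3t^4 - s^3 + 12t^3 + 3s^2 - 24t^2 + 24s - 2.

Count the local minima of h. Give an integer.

2

h separates as a function of s plus a function of t, so ∇h=0 decouples.
∂h/∂s = -3(s - 4)(s + 2) = 0 at s ∈ {-2, 4}; ∂h/∂t = 12t(t - 1)(t + 4) = 0 at t ∈ {-4, 0, 1}.
The Hessian is diagonal: diag(h_ss, h_tt). Second derivatives: h_ss(-2)=18, h_ss(4)=-18; h_tt(-4)=240, h_tt(0)=-48, h_tt(1)=60.
Local minima occur where both diagonal entries positive: (-2, -4), (-2, 1). Count: 2.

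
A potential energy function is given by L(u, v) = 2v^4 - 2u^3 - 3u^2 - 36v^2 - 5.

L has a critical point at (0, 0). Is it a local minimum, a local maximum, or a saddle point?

local maximum

The mixed partial ∂²L/∂u∂v is 0, so the Hessian at any point is diag(L_uu, L_vv) = diag(-6(2u + 1), 24(v^2 - 3)).
At (0, 0): H = diag(-6, -72).
Both eigenvalues are negative, so H is negative definite: a local maximum.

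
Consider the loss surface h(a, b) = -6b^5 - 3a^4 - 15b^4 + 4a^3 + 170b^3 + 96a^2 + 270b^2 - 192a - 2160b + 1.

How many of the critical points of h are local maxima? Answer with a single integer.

4

h separates as a function of a plus a function of b, so ∇h=0 decouples.
∂h/∂a = -12(a - 4)(a - 1)(a + 4) = 0 at a ∈ {-4, 1, 4}; ∂h/∂b = -30(b - 3)(b - 2)(b + 3)(b + 4) = 0 at b ∈ {-4, -3, 2, 3}.
The Hessian is diagonal: diag(h_aa, h_bb). Second derivatives: h_aa(-4)=-480, h_aa(1)=180, h_aa(4)=-288; h_bb(-4)=1260, h_bb(-3)=-900, h_bb(2)=900, h_bb(3)=-1260.
Local maxima occur where both diagonal entries negative: (-4, -3), (-4, 3), (4, -3), (4, 3). Count: 4.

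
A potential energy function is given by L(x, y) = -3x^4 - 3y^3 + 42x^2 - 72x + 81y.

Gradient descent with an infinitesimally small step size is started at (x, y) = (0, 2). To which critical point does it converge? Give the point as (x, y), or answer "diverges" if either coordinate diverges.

(1, -3)

L is separable, so gradient descent decouples: x follows -∂L/∂x, y follows -∂L/∂y.
∂L/∂x = -12(x - 2)(x - 1)(x + 3); at x=0 this is -72, so x increases.
∂L/∂y = -9(y - 3)(y + 3); at y=2 this is 45, so y decreases.
x converges to its nearest critical value 1 (a local min of the x-part); y converges to -3. The iterate converges to (1, -3).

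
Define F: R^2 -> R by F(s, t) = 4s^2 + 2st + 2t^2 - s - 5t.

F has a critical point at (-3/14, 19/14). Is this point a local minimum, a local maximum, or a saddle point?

The Hessian of F is constant: H = [[8, 2], [2, 4]].
det(H) = 8·4 − 2² = 28.
det(H) > 0 and tr(H) = 12 > 0, so H is positive definite and the point is a local minimum.

local minimum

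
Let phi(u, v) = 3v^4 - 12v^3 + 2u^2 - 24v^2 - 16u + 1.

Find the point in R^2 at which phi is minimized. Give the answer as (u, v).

(4, 4)

phi(u,v) separates as P(u) + Q(v) + 1, so its minimum is min P + min Q + 1.
P'(u) = 4u - 16 vanishes at u ∈ {4}; Q'(v) = 12v(v - 4)(v + 1) vanishes at v ∈ {-1, 0, 4}.
Local minima of P (where P''>0): P(4)=-32. Local minima of Q: Q(-1)=-9, Q(4)=-384.
So the global minimum of phi is P(4) + Q(4) + 1 = -32 − 384 + 1 = -415, attained at (4, 4).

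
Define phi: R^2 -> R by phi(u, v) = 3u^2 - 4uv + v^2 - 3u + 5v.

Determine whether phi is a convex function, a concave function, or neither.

phi is quadratic, so its Hessian is the constant matrix H = [[6, -4], [-4, 2]].
det(H) = -4, tr(H) = 8.
det(H) < 0, so H is indefinite: neither convex nor concave.

neither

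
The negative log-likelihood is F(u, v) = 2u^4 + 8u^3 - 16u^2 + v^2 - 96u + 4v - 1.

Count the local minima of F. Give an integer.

F separates as a function of u plus a function of v, so ∇F=0 decouples.
∂F/∂u = 8(u - 2)(u + 2)(u + 3) = 0 at u ∈ {-3, -2, 2}; ∂F/∂v = 2(v + 2) = 0 at v ∈ {-2}.
The Hessian is diagonal: diag(F_uu, F_vv). Second derivatives: F_uu(-3)=40, F_uu(-2)=-32, F_uu(2)=160; F_vv(-2)=2.
Local minima occur where both diagonal entries positive: (-3, -2), (2, -2). Count: 2.

2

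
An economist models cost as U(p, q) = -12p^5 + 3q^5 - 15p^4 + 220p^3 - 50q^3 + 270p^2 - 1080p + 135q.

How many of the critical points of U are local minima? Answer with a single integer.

U separates as a function of p plus a function of q, so ∇U=0 decouples.
∂U/∂p = -60(p - 3)(p - 1)(p + 2)(p + 3) = 0 at p ∈ {-3, -2, 1, 3}; ∂U/∂q = 15(q - 3)(q - 1)(q + 1)(q + 3) = 0 at q ∈ {-3, -1, 1, 3}.
The Hessian is diagonal: diag(U_pp, U_qq). Second derivatives: U_pp(-3)=1440, U_pp(-2)=-900, U_pp(1)=1440, U_pp(3)=-3600; U_qq(-3)=-720, U_qq(-1)=240, U_qq(1)=-240, U_qq(3)=720.
Local minima occur where both diagonal entries positive: (-3, -1), (-3, 3), (1, -1), (1, 3). Count: 4.

4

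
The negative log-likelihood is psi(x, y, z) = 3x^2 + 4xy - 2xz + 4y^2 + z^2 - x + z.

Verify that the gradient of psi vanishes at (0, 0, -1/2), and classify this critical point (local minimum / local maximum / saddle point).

∇psi = (6x + 4y - 2z - 1, 4x + 8y, -2x + 2z + 1); substituting (0, 0, -1/2) gives ∇psi = (0, 0, 0), so (0, 0, -1/2) is indeed a critical point.
The Hessian is constant: H = [[6, 4, -2], [4, 8, 0], [-2, 0, 2]].
Leading principal minors: Δ₁ = 6, Δ₂ = 32, Δ₃ = 32.
All leading minors are positive, so H is positive definite: a local minimum.

local minimum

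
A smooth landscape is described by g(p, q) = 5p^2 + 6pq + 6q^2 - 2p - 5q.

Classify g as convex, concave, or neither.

g is quadratic, so its Hessian is the constant matrix H = [[10, 6], [6, 12]].
det(H) = 84, tr(H) = 22.
det(H) > 0 and tr(H) > 0, so H is positive definite everywhere: convex.

convex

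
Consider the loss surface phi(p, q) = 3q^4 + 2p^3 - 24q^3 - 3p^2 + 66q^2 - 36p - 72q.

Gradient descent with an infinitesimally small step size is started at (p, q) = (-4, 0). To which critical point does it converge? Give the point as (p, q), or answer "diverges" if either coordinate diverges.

phi is separable, so gradient descent decouples: p follows -∂phi/∂p, q follows -∂phi/∂q.
∂phi/∂p = 6(p - 3)(p + 2); at p=-4 this is 84, so p decreases.
∂phi/∂q = 12(q - 3)(q - 2)(q - 1); at q=0 this is -72, so q increases.
The p-coordinate has no critical point in that direction and runs off to infinity.

diverges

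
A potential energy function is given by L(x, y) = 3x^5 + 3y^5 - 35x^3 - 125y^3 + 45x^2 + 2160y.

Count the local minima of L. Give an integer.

L separates as a function of x plus a function of y, so ∇L=0 decouples.
∂L/∂x = 15x(x - 2)(x - 1)(x + 3) = 0 at x ∈ {-3, 0, 1, 2}; ∂L/∂y = 15(y - 4)(y - 3)(y + 3)(y + 4) = 0 at y ∈ {-4, -3, 3, 4}.
The Hessian is diagonal: diag(L_xx, L_yy). Second derivatives: L_xx(-3)=-900, L_xx(0)=90, L_xx(1)=-60, L_xx(2)=150; L_yy(-4)=-840, L_yy(-3)=630, L_yy(3)=-630, L_yy(4)=840.
Local minima occur where both diagonal entries positive: (0, -3), (0, 4), (2, -3), (2, 4). Count: 4.

4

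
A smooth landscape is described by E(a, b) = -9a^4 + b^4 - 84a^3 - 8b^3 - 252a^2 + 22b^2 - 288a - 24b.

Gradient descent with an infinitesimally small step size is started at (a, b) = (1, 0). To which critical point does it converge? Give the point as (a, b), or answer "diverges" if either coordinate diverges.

diverges

E is separable, so gradient descent decouples: a follows -∂E/∂a, b follows -∂E/∂b.
∂E/∂a = -36(a + 1)(a + 2)(a + 4); at a=1 this is -1080, so a increases.
∂E/∂b = 4(b - 3)(b - 2)(b - 1); at b=0 this is -24, so b increases.
The a-coordinate has no critical point in that direction and runs off to infinity.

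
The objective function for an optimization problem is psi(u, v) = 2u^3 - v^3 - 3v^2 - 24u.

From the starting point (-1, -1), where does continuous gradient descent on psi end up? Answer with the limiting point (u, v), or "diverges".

(2, -2)

psi is separable, so gradient descent decouples: u follows -∂psi/∂u, v follows -∂psi/∂v.
∂psi/∂u = 6(u - 2)(u + 2); at u=-1 this is -18, so u increases.
∂psi/∂v = -3v(v + 2); at v=-1 this is 3, so v decreases.
u converges to its nearest critical value 2 (a local min of the u-part); v converges to -2. The iterate converges to (2, -2).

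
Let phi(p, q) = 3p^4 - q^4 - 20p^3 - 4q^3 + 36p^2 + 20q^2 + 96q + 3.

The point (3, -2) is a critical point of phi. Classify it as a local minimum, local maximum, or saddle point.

local minimum

The mixed partial ∂²phi/∂p∂q is 0, so the Hessian at any point is diag(phi_pp, phi_qq) = diag(12(3p^2 - 10p + 6), 4(-3q^2 - 6q + 10)).
At (3, -2): H = diag(36, 40).
Both eigenvalues are positive, so H is positive definite: a local minimum.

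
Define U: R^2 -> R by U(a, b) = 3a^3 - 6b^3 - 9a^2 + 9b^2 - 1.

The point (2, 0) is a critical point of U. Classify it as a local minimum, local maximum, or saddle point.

local minimum

The mixed partial ∂²U/∂a∂b is 0, so the Hessian at any point is diag(U_aa, U_bb) = diag(18(a - 1), 18(-2b + 1)).
At (2, 0): H = diag(18, 18).
Both eigenvalues are positive, so H is positive definite: a local minimum.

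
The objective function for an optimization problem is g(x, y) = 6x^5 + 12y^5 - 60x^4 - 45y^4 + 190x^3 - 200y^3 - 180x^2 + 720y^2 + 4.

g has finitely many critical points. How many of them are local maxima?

4

g separates as a function of x plus a function of y, so ∇g=0 decouples.
∂g/∂x = 30x(x - 4)(x - 3)(x - 1) = 0 at x ∈ {0, 1, 3, 4}; ∂g/∂y = 60y(y - 4)(y - 2)(y + 3) = 0 at y ∈ {-3, 0, 2, 4}.
The Hessian is diagonal: diag(g_xx, g_yy). Second derivatives: g_xx(0)=-360, g_xx(1)=180, g_xx(3)=-180, g_xx(4)=360; g_yy(-3)=-6300, g_yy(0)=1440, g_yy(2)=-1200, g_yy(4)=3360.
Local maxima occur where both diagonal entries negative: (0, -3), (0, 2), (3, -3), (3, 2). Count: 4.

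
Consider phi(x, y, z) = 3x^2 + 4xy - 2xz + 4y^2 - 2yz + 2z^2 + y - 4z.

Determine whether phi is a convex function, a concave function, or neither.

phi is quadratic, so its Hessian is the constant matrix H = [[6, 4, -2], [4, 8, -2], [-2, -2, 4]].
Leading principal minors: 6, 32, 104.
All positive ⇒ H ≻ 0 ⇒ convex.

convex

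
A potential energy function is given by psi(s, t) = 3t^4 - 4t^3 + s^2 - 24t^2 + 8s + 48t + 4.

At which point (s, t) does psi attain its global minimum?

(-4, -2)

psi(s,t) separates as P(s) + Q(t) + 4, so its minimum is min P + min Q + 4.
P'(s) = 2s + 8 vanishes at s ∈ {-4}; Q'(t) = 12(t - 2)(t - 1)(t + 2) vanishes at t ∈ {-2, 1, 2}.
Local minima of P (where P''>0): P(-4)=-16. Local minima of Q: Q(-2)=-112, Q(2)=16.
So the global minimum of psi is P(-4) + Q(-2) + 4 = -16 − 112 + 4 = -124, attained at (-4, -2).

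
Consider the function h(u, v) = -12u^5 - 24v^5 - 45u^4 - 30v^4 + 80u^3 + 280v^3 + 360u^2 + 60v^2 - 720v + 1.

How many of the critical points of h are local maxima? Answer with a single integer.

h separates as a function of u plus a function of v, so ∇h=0 decouples.
∂h/∂u = -60u(u - 2)(u + 2)(u + 3) = 0 at u ∈ {-3, -2, 0, 2}; ∂h/∂v = -120(v - 2)(v - 1)(v + 1)(v + 3) = 0 at v ∈ {-3, -1, 1, 2}.
The Hessian is diagonal: diag(h_uu, h_vv). Second derivatives: h_uu(-3)=900, h_uu(-2)=-480, h_uu(0)=720, h_uu(2)=-2400; h_vv(-3)=4800, h_vv(-1)=-1440, h_vv(1)=960, h_vv(2)=-1800.
Local maxima occur where both diagonal entries negative: (-2, -1), (-2, 2), (2, -1), (2, 2). Count: 4.

4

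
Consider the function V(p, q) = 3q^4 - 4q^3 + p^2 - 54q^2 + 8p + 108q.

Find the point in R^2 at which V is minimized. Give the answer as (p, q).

(-4, -3)

V(p,q) separates as A(p) + B(q), so its minimum is min A + min B.
A'(p) = 2p + 8 vanishes at p ∈ {-4}; B'(q) = 12(q - 3)(q - 1)(q + 3) vanishes at q ∈ {-3, 1, 3}.
Local minima of A (where A''>0): A(-4)=-16. Local minima of B: B(-3)=-459, B(3)=-27.
So the global minimum of V is A(-4) + B(-3) = -16 − 459 = -475, attained at (-4, -3).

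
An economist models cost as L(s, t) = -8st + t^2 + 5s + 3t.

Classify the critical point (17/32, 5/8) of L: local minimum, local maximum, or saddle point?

saddle point

The Hessian of L is constant: H = [[0, -8], [-8, 2]].
det(H) = 0·2 − (-8)² = -64.
Since det(H) < 0, H is indefinite and the critical point is a saddle point.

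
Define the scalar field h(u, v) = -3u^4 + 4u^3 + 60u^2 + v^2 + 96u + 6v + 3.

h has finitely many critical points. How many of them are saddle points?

2

h separates as a function of u plus a function of v, so ∇h=0 decouples.
∂h/∂u = -12(u - 4)(u + 1)(u + 2) = 0 at u ∈ {-2, -1, 4}; ∂h/∂v = 2(v + 3) = 0 at v ∈ {-3}.
The Hessian is diagonal: diag(h_uu, h_vv). Second derivatives: h_uu(-2)=-72, h_uu(-1)=60, h_uu(4)=-360; h_vv(-3)=2.
Saddle points occur where the two diagonal entries have opposite signs: (-2, -3), (4, -3). Count: 2.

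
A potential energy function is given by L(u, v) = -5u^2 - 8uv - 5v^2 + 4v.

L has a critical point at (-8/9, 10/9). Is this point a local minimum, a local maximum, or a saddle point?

The Hessian of L is constant: H = [[-10, -8], [-8, -10]].
det(H) = (-10)·(-10) − (-8)² = 36.
det(H) > 0 and tr(H) = -20 < 0, so H is negative definite and the point is a local maximum.

local maximum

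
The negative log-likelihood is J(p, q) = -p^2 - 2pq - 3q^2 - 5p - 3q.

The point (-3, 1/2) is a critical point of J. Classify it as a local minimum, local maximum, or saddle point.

The Hessian of J is constant: H = [[-2, -2], [-2, -6]].
det(H) = (-2)·(-6) − (-2)² = 8.
det(H) > 0 and tr(H) = -8 < 0, so H is negative definite and the point is a local maximum.

local maximum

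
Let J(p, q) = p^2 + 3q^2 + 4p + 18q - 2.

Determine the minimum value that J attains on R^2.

-33

J(p,q) separates as A(p) + B(q) − 2, so its minimum is min A + min B − 2.
A'(p) = 2p + 4 vanishes at p ∈ {-2}; B'(q) = 6q + 18 vanishes at q ∈ {-3}.
Local minima of A (where A''>0): A(-2)=-4. Local minima of B: B(-3)=-27.
So the global minimum of J is A(-2) + B(-3) − 2 = -4 − 27 − 2 = -33, attained at (-2, -3).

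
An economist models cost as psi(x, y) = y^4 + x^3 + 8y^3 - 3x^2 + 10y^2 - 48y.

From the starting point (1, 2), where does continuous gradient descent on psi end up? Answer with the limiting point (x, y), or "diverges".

(2, 1)

psi is separable, so gradient descent decouples: x follows -∂psi/∂x, y follows -∂psi/∂y.
∂psi/∂x = 3x(x - 2); at x=1 this is -3, so x increases.
∂psi/∂y = 4(y - 1)(y + 3)(y + 4); at y=2 this is 120, so y decreases.
x converges to its nearest critical value 2 (a local min of the x-part); y converges to 1. The iterate converges to (2, 1).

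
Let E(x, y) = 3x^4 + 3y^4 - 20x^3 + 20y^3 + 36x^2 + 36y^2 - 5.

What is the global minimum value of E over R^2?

-5

E(x,y) separates as P(x) + Q(y) − 5, so its minimum is min P + min Q − 5.
P'(x) = 12x(x - 3)(x - 2) vanishes at x ∈ {0, 2, 3}; Q'(y) = 12y(y + 2)(y + 3) vanishes at y ∈ {-3, -2, 0}.
Local minima of P (where P''>0): P(0)=0, P(3)=27. Local minima of Q: Q(-3)=27, Q(0)=0.
So the global minimum of E is P(0) + Q(0) − 5 = 0 + 0 − 5 = -5, attained at (0, 0).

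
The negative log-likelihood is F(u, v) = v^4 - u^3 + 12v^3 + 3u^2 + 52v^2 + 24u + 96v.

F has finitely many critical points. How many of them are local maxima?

1

F separates as a function of u plus a function of v, so ∇F=0 decouples.
∂F/∂u = -3(u - 4)(u + 2) = 0 at u ∈ {-2, 4}; ∂F/∂v = 4(v + 2)(v + 3)(v + 4) = 0 at v ∈ {-4, -3, -2}.
The Hessian is diagonal: diag(F_uu, F_vv). Second derivatives: F_uu(-2)=18, F_uu(4)=-18; F_vv(-4)=8, F_vv(-3)=-4, F_vv(-2)=8.
Local maxima occur where both diagonal entries negative: (4, -3). Count: 1.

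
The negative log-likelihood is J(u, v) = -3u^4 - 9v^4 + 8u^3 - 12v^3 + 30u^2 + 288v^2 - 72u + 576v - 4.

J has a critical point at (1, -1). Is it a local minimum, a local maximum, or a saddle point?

The mixed partial ∂²J/∂u∂v is 0, so the Hessian at any point is diag(J_uu, J_vv) = diag(12(-3u^2 + 4u + 5), 36(-3v^2 - 2v + 16)).
At (1, -1): H = diag(72, 540).
Both eigenvalues are positive, so H is positive definite: a local minimum.

local minimum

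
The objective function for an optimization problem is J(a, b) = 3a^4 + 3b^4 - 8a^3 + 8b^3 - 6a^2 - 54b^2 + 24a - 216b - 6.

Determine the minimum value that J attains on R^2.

J(a,b) separates as P(a) + Q(b) − 6, so its minimum is min P + min Q − 6.
P'(a) = 12(a - 2)(a - 1)(a + 1) vanishes at a ∈ {-1, 1, 2}; Q'(b) = 12(b - 3)(b + 2)(b + 3) vanishes at b ∈ {-3, -2, 3}.
Local minima of P (where P''>0): P(-1)=-19, P(2)=8. Local minima of Q: Q(-3)=189, Q(3)=-675.
So the global minimum of J is P(-1) + Q(3) − 6 = -19 − 675 − 6 = -700, attained at (-1, 3).

-700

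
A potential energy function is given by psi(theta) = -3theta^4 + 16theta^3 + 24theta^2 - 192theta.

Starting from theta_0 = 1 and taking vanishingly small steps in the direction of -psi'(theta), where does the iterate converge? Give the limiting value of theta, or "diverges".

2

psi'(theta) = -12(theta - 4)(theta - 2)(theta + 2), so psi'(1) = -108.
Gradient descent moves in the -psi' direction, i.e. theta is increasing.
The nearest critical point in that direction is theta = 2, where psi'' = 96 > 0 (a local minimum). The iterate converges there.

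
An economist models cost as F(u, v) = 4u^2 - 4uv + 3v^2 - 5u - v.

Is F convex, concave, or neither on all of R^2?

F is quadratic, so its Hessian is the constant matrix H = [[8, -4], [-4, 6]].
det(H) = 32, tr(H) = 14.
det(H) > 0 and tr(H) > 0, so H is positive definite everywhere: convex.

convex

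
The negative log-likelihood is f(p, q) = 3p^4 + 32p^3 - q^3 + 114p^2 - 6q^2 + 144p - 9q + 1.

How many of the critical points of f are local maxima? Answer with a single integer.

1

f separates as a function of p plus a function of q, so ∇f=0 decouples.
∂f/∂p = 12(p + 1)(p + 3)(p + 4) = 0 at p ∈ {-4, -3, -1}; ∂f/∂q = -3(q + 1)(q + 3) = 0 at q ∈ {-3, -1}.
The Hessian is diagonal: diag(f_pp, f_qq). Second derivatives: f_pp(-4)=36, f_pp(-3)=-24, f_pp(-1)=72; f_qq(-3)=6, f_qq(-1)=-6.
Local maxima occur where both diagonal entries negative: (-3, -1). Count: 1.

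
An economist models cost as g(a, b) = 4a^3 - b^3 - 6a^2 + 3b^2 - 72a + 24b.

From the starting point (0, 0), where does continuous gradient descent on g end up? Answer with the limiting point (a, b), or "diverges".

g is separable, so gradient descent decouples: a follows -∂g/∂a, b follows -∂g/∂b.
∂g/∂a = 12(a - 3)(a + 2); at a=0 this is -72, so a increases.
∂g/∂b = -3(b - 4)(b + 2); at b=0 this is 24, so b decreases.
a converges to its nearest critical value 3 (a local min of the a-part); b converges to -2. The iterate converges to (3, -2).

(3, -2)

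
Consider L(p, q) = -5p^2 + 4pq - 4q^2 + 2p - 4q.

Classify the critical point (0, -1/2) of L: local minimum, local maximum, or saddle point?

The Hessian of L is constant: H = [[-10, 4], [4, -8]].
det(H) = (-10)·(-8) − 4² = 64.
det(H) > 0 and tr(H) = -18 < 0, so H is negative definite and the point is a local maximum.

local maximum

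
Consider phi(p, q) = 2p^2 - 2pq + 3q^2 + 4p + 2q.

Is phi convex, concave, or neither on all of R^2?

phi is quadratic, so its Hessian is the constant matrix H = [[4, -2], [-2, 6]].
det(H) = 20, tr(H) = 10.
det(H) > 0 and tr(H) > 0, so H is positive definite everywhere: convex.

convex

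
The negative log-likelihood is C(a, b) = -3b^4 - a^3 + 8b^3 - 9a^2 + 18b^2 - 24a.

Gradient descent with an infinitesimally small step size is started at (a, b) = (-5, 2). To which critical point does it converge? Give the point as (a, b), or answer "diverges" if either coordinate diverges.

C is separable, so gradient descent decouples: a follows -∂C/∂a, b follows -∂C/∂b.
∂C/∂a = -3(a + 2)(a + 4); at a=-5 this is -9, so a increases.
∂C/∂b = -12b(b - 3)(b + 1); at b=2 this is 72, so b decreases.
a converges to its nearest critical value -4 (a local min of the a-part); b converges to 0. The iterate converges to (-4, 0).

(-4, 0)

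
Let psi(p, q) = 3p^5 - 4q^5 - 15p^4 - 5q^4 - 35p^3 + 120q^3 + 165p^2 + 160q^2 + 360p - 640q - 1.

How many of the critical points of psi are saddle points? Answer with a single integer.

8

psi separates as a function of p plus a function of q, so ∇psi=0 decouples.
∂psi/∂p = 15(p - 4)(p - 3)(p + 1)(p + 2) = 0 at p ∈ {-2, -1, 3, 4}; ∂psi/∂q = -20(q - 4)(q - 1)(q + 2)(q + 4) = 0 at q ∈ {-4, -2, 1, 4}.
The Hessian is diagonal: diag(psi_pp, psi_qq). Second derivatives: psi_pp(-2)=-450, psi_pp(-1)=300, psi_pp(3)=-300, psi_pp(4)=450; psi_qq(-4)=1600, psi_qq(-2)=-720, psi_qq(1)=900, psi_qq(4)=-2880.
Saddle points occur where the two diagonal entries have opposite signs: (-2, -4), (-2, 1), (-1, -2), (-1, 4), (3, -4), (3, 1), (4, -2), (4, 4). Count: 8.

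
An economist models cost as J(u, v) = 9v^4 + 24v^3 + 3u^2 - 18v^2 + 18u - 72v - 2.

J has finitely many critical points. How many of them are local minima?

2

J separates as a function of u plus a function of v, so ∇J=0 decouples.
∂J/∂u = 6(u + 3) = 0 at u ∈ {-3}; ∂J/∂v = 36(v - 1)(v + 1)(v + 2) = 0 at v ∈ {-2, -1, 1}.
The Hessian is diagonal: diag(J_uu, J_vv). Second derivatives: J_uu(-3)=6; J_vv(-2)=108, J_vv(-1)=-72, J_vv(1)=216.
Local minima occur where both diagonal entries positive: (-3, -2), (-3, 1). Count: 2.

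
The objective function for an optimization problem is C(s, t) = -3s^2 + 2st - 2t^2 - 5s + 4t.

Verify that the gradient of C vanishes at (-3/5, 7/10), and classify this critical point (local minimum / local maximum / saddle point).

local maximum

∇C = (-6s + 2t - 5, 2s - 4t + 4); substituting (-3/5, 7/10) gives ∇C = (0, 0), so (-3/5, 7/10) is indeed a critical point.
The Hessian of C is constant: H = [[-6, 2], [2, -4]].
det(H) = (-6)·(-4) − 2² = 20.
det(H) > 0 and tr(H) = -10 < 0, so H is negative definite and the point is a local maximum.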